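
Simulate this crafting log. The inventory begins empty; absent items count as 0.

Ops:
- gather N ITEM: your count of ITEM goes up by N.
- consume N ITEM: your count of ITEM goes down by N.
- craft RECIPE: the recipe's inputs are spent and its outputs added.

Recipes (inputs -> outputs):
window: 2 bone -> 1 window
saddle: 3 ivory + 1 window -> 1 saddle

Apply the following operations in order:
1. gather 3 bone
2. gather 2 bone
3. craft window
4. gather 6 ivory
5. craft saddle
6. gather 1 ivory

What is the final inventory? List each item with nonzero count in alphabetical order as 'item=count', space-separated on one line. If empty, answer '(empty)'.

After 1 (gather 3 bone): bone=3
After 2 (gather 2 bone): bone=5
After 3 (craft window): bone=3 window=1
After 4 (gather 6 ivory): bone=3 ivory=6 window=1
After 5 (craft saddle): bone=3 ivory=3 saddle=1
After 6 (gather 1 ivory): bone=3 ivory=4 saddle=1

Answer: bone=3 ivory=4 saddle=1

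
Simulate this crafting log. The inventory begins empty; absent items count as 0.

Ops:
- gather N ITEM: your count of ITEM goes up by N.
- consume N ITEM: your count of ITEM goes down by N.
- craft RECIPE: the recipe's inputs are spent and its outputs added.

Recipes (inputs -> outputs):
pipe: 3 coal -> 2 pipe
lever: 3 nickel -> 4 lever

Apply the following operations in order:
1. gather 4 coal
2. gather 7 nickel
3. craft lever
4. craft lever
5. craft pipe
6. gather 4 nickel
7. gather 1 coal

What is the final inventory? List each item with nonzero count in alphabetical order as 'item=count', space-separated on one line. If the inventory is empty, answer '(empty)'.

After 1 (gather 4 coal): coal=4
After 2 (gather 7 nickel): coal=4 nickel=7
After 3 (craft lever): coal=4 lever=4 nickel=4
After 4 (craft lever): coal=4 lever=8 nickel=1
After 5 (craft pipe): coal=1 lever=8 nickel=1 pipe=2
After 6 (gather 4 nickel): coal=1 lever=8 nickel=5 pipe=2
After 7 (gather 1 coal): coal=2 lever=8 nickel=5 pipe=2

Answer: coal=2 lever=8 nickel=5 pipe=2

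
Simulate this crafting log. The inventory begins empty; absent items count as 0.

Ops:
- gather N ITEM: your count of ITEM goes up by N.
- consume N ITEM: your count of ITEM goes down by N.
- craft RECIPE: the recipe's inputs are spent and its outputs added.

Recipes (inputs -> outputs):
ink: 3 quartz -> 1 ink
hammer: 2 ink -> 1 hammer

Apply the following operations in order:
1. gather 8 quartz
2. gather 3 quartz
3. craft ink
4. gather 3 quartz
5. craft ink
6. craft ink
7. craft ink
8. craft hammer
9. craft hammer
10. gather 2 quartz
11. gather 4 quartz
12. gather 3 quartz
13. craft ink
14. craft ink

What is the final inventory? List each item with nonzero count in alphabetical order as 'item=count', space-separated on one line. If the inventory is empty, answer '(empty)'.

Answer: hammer=2 ink=2 quartz=5

Derivation:
After 1 (gather 8 quartz): quartz=8
After 2 (gather 3 quartz): quartz=11
After 3 (craft ink): ink=1 quartz=8
After 4 (gather 3 quartz): ink=1 quartz=11
After 5 (craft ink): ink=2 quartz=8
After 6 (craft ink): ink=3 quartz=5
After 7 (craft ink): ink=4 quartz=2
After 8 (craft hammer): hammer=1 ink=2 quartz=2
After 9 (craft hammer): hammer=2 quartz=2
After 10 (gather 2 quartz): hammer=2 quartz=4
After 11 (gather 4 quartz): hammer=2 quartz=8
After 12 (gather 3 quartz): hammer=2 quartz=11
After 13 (craft ink): hammer=2 ink=1 quartz=8
After 14 (craft ink): hammer=2 ink=2 quartz=5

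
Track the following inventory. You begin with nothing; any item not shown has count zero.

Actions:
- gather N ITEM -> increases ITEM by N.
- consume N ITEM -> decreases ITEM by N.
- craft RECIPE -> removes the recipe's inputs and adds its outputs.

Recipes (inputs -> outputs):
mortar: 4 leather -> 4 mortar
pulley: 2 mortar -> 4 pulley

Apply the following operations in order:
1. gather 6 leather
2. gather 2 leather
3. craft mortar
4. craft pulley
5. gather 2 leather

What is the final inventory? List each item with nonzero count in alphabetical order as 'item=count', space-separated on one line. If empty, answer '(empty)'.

After 1 (gather 6 leather): leather=6
After 2 (gather 2 leather): leather=8
After 3 (craft mortar): leather=4 mortar=4
After 4 (craft pulley): leather=4 mortar=2 pulley=4
After 5 (gather 2 leather): leather=6 mortar=2 pulley=4

Answer: leather=6 mortar=2 pulley=4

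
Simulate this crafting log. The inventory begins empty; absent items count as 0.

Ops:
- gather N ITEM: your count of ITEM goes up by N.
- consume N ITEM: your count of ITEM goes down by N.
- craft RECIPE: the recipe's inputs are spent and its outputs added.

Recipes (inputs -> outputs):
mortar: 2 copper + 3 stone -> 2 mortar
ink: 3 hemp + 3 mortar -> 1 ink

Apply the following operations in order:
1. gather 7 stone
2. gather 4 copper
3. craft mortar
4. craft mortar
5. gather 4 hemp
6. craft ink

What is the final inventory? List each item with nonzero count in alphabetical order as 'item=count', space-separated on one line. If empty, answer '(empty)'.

After 1 (gather 7 stone): stone=7
After 2 (gather 4 copper): copper=4 stone=7
After 3 (craft mortar): copper=2 mortar=2 stone=4
After 4 (craft mortar): mortar=4 stone=1
After 5 (gather 4 hemp): hemp=4 mortar=4 stone=1
After 6 (craft ink): hemp=1 ink=1 mortar=1 stone=1

Answer: hemp=1 ink=1 mortar=1 stone=1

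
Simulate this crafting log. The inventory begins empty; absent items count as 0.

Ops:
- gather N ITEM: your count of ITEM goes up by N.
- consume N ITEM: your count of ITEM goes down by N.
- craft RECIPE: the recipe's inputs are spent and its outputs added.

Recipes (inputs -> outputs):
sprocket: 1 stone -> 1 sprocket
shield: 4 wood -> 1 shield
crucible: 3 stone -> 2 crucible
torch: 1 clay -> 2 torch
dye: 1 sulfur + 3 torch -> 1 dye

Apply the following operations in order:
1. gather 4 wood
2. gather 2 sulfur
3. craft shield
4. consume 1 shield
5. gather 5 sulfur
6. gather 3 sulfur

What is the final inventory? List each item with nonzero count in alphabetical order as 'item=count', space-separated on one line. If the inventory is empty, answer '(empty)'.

After 1 (gather 4 wood): wood=4
After 2 (gather 2 sulfur): sulfur=2 wood=4
After 3 (craft shield): shield=1 sulfur=2
After 4 (consume 1 shield): sulfur=2
After 5 (gather 5 sulfur): sulfur=7
After 6 (gather 3 sulfur): sulfur=10

Answer: sulfur=10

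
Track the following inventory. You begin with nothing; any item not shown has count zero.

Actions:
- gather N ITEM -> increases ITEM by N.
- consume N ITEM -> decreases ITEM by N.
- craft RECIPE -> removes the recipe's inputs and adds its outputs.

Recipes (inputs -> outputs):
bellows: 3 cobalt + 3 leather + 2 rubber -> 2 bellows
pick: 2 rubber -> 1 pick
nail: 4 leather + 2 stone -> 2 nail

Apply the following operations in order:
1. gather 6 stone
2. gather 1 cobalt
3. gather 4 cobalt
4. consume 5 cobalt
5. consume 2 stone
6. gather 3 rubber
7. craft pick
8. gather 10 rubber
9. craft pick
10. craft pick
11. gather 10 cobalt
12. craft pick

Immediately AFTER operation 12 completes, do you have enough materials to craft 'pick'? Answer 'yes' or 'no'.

After 1 (gather 6 stone): stone=6
After 2 (gather 1 cobalt): cobalt=1 stone=6
After 3 (gather 4 cobalt): cobalt=5 stone=6
After 4 (consume 5 cobalt): stone=6
After 5 (consume 2 stone): stone=4
After 6 (gather 3 rubber): rubber=3 stone=4
After 7 (craft pick): pick=1 rubber=1 stone=4
After 8 (gather 10 rubber): pick=1 rubber=11 stone=4
After 9 (craft pick): pick=2 rubber=9 stone=4
After 10 (craft pick): pick=3 rubber=7 stone=4
After 11 (gather 10 cobalt): cobalt=10 pick=3 rubber=7 stone=4
After 12 (craft pick): cobalt=10 pick=4 rubber=5 stone=4

Answer: yes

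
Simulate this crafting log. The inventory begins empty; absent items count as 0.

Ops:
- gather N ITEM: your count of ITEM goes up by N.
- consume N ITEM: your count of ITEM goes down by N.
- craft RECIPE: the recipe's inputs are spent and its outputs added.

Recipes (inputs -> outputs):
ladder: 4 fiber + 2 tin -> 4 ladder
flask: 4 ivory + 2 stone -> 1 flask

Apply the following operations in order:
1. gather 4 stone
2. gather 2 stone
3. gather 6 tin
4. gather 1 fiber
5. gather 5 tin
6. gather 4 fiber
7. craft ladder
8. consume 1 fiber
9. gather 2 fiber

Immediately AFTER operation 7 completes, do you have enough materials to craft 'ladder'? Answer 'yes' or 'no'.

After 1 (gather 4 stone): stone=4
After 2 (gather 2 stone): stone=6
After 3 (gather 6 tin): stone=6 tin=6
After 4 (gather 1 fiber): fiber=1 stone=6 tin=6
After 5 (gather 5 tin): fiber=1 stone=6 tin=11
After 6 (gather 4 fiber): fiber=5 stone=6 tin=11
After 7 (craft ladder): fiber=1 ladder=4 stone=6 tin=9

Answer: no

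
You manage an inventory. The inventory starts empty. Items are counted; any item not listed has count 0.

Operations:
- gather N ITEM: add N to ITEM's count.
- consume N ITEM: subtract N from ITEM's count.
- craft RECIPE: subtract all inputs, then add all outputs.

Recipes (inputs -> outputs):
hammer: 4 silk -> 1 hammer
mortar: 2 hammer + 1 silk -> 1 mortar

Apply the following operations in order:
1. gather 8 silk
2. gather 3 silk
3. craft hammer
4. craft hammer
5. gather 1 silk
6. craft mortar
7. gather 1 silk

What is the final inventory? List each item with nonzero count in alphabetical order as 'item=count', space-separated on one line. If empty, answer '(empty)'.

After 1 (gather 8 silk): silk=8
After 2 (gather 3 silk): silk=11
After 3 (craft hammer): hammer=1 silk=7
After 4 (craft hammer): hammer=2 silk=3
After 5 (gather 1 silk): hammer=2 silk=4
After 6 (craft mortar): mortar=1 silk=3
After 7 (gather 1 silk): mortar=1 silk=4

Answer: mortar=1 silk=4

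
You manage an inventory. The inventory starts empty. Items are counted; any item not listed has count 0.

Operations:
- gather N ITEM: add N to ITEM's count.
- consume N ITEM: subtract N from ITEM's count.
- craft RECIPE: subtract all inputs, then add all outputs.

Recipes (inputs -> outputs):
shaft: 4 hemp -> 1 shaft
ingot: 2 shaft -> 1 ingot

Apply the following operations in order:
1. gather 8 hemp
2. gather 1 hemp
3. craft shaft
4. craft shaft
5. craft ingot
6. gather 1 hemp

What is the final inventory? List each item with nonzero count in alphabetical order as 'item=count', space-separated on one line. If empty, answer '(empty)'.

Answer: hemp=2 ingot=1

Derivation:
After 1 (gather 8 hemp): hemp=8
After 2 (gather 1 hemp): hemp=9
After 3 (craft shaft): hemp=5 shaft=1
After 4 (craft shaft): hemp=1 shaft=2
After 5 (craft ingot): hemp=1 ingot=1
After 6 (gather 1 hemp): hemp=2 ingot=1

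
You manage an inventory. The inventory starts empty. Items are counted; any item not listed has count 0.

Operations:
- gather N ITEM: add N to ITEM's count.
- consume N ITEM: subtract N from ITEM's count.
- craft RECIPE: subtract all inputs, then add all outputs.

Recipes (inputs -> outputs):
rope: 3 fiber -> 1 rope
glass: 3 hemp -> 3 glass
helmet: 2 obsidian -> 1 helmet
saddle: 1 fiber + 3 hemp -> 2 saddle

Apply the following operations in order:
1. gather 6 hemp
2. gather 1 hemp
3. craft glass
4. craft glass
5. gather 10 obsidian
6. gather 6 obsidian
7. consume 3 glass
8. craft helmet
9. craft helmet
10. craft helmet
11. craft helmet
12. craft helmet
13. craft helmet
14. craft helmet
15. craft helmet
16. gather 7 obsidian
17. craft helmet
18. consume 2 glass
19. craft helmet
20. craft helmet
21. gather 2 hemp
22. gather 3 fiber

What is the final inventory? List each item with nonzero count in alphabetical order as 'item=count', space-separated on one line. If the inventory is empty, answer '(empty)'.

After 1 (gather 6 hemp): hemp=6
After 2 (gather 1 hemp): hemp=7
After 3 (craft glass): glass=3 hemp=4
After 4 (craft glass): glass=6 hemp=1
After 5 (gather 10 obsidian): glass=6 hemp=1 obsidian=10
After 6 (gather 6 obsidian): glass=6 hemp=1 obsidian=16
After 7 (consume 3 glass): glass=3 hemp=1 obsidian=16
After 8 (craft helmet): glass=3 helmet=1 hemp=1 obsidian=14
After 9 (craft helmet): glass=3 helmet=2 hemp=1 obsidian=12
After 10 (craft helmet): glass=3 helmet=3 hemp=1 obsidian=10
After 11 (craft helmet): glass=3 helmet=4 hemp=1 obsidian=8
After 12 (craft helmet): glass=3 helmet=5 hemp=1 obsidian=6
After 13 (craft helmet): glass=3 helmet=6 hemp=1 obsidian=4
After 14 (craft helmet): glass=3 helmet=7 hemp=1 obsidian=2
After 15 (craft helmet): glass=3 helmet=8 hemp=1
After 16 (gather 7 obsidian): glass=3 helmet=8 hemp=1 obsidian=7
After 17 (craft helmet): glass=3 helmet=9 hemp=1 obsidian=5
After 18 (consume 2 glass): glass=1 helmet=9 hemp=1 obsidian=5
After 19 (craft helmet): glass=1 helmet=10 hemp=1 obsidian=3
After 20 (craft helmet): glass=1 helmet=11 hemp=1 obsidian=1
After 21 (gather 2 hemp): glass=1 helmet=11 hemp=3 obsidian=1
After 22 (gather 3 fiber): fiber=3 glass=1 helmet=11 hemp=3 obsidian=1

Answer: fiber=3 glass=1 helmet=11 hemp=3 obsidian=1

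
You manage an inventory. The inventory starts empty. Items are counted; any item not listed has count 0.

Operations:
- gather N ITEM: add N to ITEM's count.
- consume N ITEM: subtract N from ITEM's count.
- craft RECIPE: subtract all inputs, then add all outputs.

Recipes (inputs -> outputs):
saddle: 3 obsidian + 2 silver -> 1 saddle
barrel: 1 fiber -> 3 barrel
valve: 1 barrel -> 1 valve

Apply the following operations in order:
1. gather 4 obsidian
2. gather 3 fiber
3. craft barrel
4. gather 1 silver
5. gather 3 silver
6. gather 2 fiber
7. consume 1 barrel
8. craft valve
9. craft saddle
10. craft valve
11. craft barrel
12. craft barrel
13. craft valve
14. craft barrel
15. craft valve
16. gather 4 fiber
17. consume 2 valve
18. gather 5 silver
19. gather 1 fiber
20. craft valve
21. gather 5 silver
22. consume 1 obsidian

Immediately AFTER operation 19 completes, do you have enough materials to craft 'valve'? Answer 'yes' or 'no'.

Answer: yes

Derivation:
After 1 (gather 4 obsidian): obsidian=4
After 2 (gather 3 fiber): fiber=3 obsidian=4
After 3 (craft barrel): barrel=3 fiber=2 obsidian=4
After 4 (gather 1 silver): barrel=3 fiber=2 obsidian=4 silver=1
After 5 (gather 3 silver): barrel=3 fiber=2 obsidian=4 silver=4
After 6 (gather 2 fiber): barrel=3 fiber=4 obsidian=4 silver=4
After 7 (consume 1 barrel): barrel=2 fiber=4 obsidian=4 silver=4
After 8 (craft valve): barrel=1 fiber=4 obsidian=4 silver=4 valve=1
After 9 (craft saddle): barrel=1 fiber=4 obsidian=1 saddle=1 silver=2 valve=1
After 10 (craft valve): fiber=4 obsidian=1 saddle=1 silver=2 valve=2
After 11 (craft barrel): barrel=3 fiber=3 obsidian=1 saddle=1 silver=2 valve=2
After 12 (craft barrel): barrel=6 fiber=2 obsidian=1 saddle=1 silver=2 valve=2
After 13 (craft valve): barrel=5 fiber=2 obsidian=1 saddle=1 silver=2 valve=3
After 14 (craft barrel): barrel=8 fiber=1 obsidian=1 saddle=1 silver=2 valve=3
After 15 (craft valve): barrel=7 fiber=1 obsidian=1 saddle=1 silver=2 valve=4
After 16 (gather 4 fiber): barrel=7 fiber=5 obsidian=1 saddle=1 silver=2 valve=4
After 17 (consume 2 valve): barrel=7 fiber=5 obsidian=1 saddle=1 silver=2 valve=2
After 18 (gather 5 silver): barrel=7 fiber=5 obsidian=1 saddle=1 silver=7 valve=2
After 19 (gather 1 fiber): barrel=7 fiber=6 obsidian=1 saddle=1 silver=7 valve=2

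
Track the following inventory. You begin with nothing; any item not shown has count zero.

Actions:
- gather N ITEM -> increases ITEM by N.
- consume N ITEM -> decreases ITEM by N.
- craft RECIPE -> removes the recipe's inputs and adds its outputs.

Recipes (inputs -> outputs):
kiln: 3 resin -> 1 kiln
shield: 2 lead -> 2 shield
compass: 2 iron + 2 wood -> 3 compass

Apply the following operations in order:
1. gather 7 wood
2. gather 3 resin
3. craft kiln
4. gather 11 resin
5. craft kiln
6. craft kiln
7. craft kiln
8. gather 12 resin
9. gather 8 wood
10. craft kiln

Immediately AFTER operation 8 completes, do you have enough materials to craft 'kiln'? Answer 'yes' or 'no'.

After 1 (gather 7 wood): wood=7
After 2 (gather 3 resin): resin=3 wood=7
After 3 (craft kiln): kiln=1 wood=7
After 4 (gather 11 resin): kiln=1 resin=11 wood=7
After 5 (craft kiln): kiln=2 resin=8 wood=7
After 6 (craft kiln): kiln=3 resin=5 wood=7
After 7 (craft kiln): kiln=4 resin=2 wood=7
After 8 (gather 12 resin): kiln=4 resin=14 wood=7

Answer: yes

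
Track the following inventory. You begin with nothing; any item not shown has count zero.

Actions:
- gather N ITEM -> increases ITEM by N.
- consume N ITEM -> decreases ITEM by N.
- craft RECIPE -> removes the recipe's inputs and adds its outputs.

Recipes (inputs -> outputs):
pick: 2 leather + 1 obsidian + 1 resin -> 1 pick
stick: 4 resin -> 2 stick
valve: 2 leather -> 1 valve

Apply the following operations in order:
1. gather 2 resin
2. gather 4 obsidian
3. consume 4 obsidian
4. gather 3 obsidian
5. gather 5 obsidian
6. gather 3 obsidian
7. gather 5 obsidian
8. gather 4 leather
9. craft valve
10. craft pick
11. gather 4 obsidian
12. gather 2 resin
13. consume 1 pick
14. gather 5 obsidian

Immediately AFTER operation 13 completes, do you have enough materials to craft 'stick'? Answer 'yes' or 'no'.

Answer: no

Derivation:
After 1 (gather 2 resin): resin=2
After 2 (gather 4 obsidian): obsidian=4 resin=2
After 3 (consume 4 obsidian): resin=2
After 4 (gather 3 obsidian): obsidian=3 resin=2
After 5 (gather 5 obsidian): obsidian=8 resin=2
After 6 (gather 3 obsidian): obsidian=11 resin=2
After 7 (gather 5 obsidian): obsidian=16 resin=2
After 8 (gather 4 leather): leather=4 obsidian=16 resin=2
After 9 (craft valve): leather=2 obsidian=16 resin=2 valve=1
After 10 (craft pick): obsidian=15 pick=1 resin=1 valve=1
After 11 (gather 4 obsidian): obsidian=19 pick=1 resin=1 valve=1
After 12 (gather 2 resin): obsidian=19 pick=1 resin=3 valve=1
After 13 (consume 1 pick): obsidian=19 resin=3 valve=1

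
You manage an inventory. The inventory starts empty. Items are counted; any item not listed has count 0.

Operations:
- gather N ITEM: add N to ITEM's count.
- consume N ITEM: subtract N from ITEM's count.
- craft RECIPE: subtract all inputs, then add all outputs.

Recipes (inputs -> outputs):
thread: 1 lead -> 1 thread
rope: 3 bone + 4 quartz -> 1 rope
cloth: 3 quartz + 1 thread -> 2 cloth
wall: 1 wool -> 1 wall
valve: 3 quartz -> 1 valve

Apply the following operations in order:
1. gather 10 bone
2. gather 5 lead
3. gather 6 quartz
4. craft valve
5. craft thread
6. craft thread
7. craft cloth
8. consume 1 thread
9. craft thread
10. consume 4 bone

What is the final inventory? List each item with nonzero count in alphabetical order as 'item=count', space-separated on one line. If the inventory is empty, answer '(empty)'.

Answer: bone=6 cloth=2 lead=2 thread=1 valve=1

Derivation:
After 1 (gather 10 bone): bone=10
After 2 (gather 5 lead): bone=10 lead=5
After 3 (gather 6 quartz): bone=10 lead=5 quartz=6
After 4 (craft valve): bone=10 lead=5 quartz=3 valve=1
After 5 (craft thread): bone=10 lead=4 quartz=3 thread=1 valve=1
After 6 (craft thread): bone=10 lead=3 quartz=3 thread=2 valve=1
After 7 (craft cloth): bone=10 cloth=2 lead=3 thread=1 valve=1
After 8 (consume 1 thread): bone=10 cloth=2 lead=3 valve=1
After 9 (craft thread): bone=10 cloth=2 lead=2 thread=1 valve=1
After 10 (consume 4 bone): bone=6 cloth=2 lead=2 thread=1 valve=1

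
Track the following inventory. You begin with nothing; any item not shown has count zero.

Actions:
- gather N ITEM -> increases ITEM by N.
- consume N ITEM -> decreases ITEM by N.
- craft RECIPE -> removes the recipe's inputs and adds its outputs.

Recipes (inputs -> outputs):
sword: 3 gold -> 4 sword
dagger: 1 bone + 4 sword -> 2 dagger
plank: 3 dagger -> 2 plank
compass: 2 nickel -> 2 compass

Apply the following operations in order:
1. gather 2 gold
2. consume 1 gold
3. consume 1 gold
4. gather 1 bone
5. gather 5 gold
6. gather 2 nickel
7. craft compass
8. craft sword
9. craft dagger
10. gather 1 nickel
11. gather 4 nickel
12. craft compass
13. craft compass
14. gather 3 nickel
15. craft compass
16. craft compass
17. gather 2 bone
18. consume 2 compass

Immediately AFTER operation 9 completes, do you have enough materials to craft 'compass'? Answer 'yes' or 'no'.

Answer: no

Derivation:
After 1 (gather 2 gold): gold=2
After 2 (consume 1 gold): gold=1
After 3 (consume 1 gold): (empty)
After 4 (gather 1 bone): bone=1
After 5 (gather 5 gold): bone=1 gold=5
After 6 (gather 2 nickel): bone=1 gold=5 nickel=2
After 7 (craft compass): bone=1 compass=2 gold=5
After 8 (craft sword): bone=1 compass=2 gold=2 sword=4
After 9 (craft dagger): compass=2 dagger=2 gold=2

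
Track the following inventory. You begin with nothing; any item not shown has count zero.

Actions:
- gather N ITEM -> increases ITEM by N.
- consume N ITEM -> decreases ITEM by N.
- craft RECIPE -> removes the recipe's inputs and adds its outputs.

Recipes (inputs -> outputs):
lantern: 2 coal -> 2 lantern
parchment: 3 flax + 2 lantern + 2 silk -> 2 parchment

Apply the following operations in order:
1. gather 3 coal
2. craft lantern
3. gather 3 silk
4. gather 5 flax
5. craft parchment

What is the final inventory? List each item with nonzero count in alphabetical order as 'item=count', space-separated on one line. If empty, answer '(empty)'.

After 1 (gather 3 coal): coal=3
After 2 (craft lantern): coal=1 lantern=2
After 3 (gather 3 silk): coal=1 lantern=2 silk=3
After 4 (gather 5 flax): coal=1 flax=5 lantern=2 silk=3
After 5 (craft parchment): coal=1 flax=2 parchment=2 silk=1

Answer: coal=1 flax=2 parchment=2 silk=1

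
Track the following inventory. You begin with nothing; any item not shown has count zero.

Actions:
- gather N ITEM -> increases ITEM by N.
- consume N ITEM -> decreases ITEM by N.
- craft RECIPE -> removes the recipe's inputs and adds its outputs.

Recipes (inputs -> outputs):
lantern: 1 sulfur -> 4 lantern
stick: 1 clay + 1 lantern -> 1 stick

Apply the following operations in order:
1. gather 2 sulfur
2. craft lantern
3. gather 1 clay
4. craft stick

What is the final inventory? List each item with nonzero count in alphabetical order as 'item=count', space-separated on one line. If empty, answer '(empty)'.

Answer: lantern=3 stick=1 sulfur=1

Derivation:
After 1 (gather 2 sulfur): sulfur=2
After 2 (craft lantern): lantern=4 sulfur=1
After 3 (gather 1 clay): clay=1 lantern=4 sulfur=1
After 4 (craft stick): lantern=3 stick=1 sulfur=1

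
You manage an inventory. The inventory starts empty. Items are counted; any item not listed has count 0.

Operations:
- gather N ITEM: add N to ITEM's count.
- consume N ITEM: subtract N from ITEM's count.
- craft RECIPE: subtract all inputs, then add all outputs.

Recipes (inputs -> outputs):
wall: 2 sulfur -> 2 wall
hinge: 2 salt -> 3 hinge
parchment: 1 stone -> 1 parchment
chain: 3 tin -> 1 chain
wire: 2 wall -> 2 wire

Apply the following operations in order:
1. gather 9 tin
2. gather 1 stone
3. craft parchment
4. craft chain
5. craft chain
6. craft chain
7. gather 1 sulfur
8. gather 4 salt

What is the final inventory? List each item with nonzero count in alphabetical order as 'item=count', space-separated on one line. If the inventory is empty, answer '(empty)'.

After 1 (gather 9 tin): tin=9
After 2 (gather 1 stone): stone=1 tin=9
After 3 (craft parchment): parchment=1 tin=9
After 4 (craft chain): chain=1 parchment=1 tin=6
After 5 (craft chain): chain=2 parchment=1 tin=3
After 6 (craft chain): chain=3 parchment=1
After 7 (gather 1 sulfur): chain=3 parchment=1 sulfur=1
After 8 (gather 4 salt): chain=3 parchment=1 salt=4 sulfur=1

Answer: chain=3 parchment=1 salt=4 sulfur=1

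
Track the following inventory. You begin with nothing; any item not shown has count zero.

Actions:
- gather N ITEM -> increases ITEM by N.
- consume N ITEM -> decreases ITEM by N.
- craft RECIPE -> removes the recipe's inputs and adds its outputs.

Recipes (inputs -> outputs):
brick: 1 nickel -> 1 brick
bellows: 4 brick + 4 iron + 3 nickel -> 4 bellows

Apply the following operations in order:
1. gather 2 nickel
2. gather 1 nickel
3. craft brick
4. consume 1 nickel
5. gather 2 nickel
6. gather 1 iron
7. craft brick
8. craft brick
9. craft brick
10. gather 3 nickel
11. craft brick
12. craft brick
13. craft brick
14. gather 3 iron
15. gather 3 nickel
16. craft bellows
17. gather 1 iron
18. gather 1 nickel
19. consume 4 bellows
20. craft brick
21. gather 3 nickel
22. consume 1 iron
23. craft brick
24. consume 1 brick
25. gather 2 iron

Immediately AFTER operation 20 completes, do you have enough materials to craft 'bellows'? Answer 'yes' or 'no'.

Answer: no

Derivation:
After 1 (gather 2 nickel): nickel=2
After 2 (gather 1 nickel): nickel=3
After 3 (craft brick): brick=1 nickel=2
After 4 (consume 1 nickel): brick=1 nickel=1
After 5 (gather 2 nickel): brick=1 nickel=3
After 6 (gather 1 iron): brick=1 iron=1 nickel=3
After 7 (craft brick): brick=2 iron=1 nickel=2
After 8 (craft brick): brick=3 iron=1 nickel=1
After 9 (craft brick): brick=4 iron=1
After 10 (gather 3 nickel): brick=4 iron=1 nickel=3
After 11 (craft brick): brick=5 iron=1 nickel=2
After 12 (craft brick): brick=6 iron=1 nickel=1
After 13 (craft brick): brick=7 iron=1
After 14 (gather 3 iron): brick=7 iron=4
After 15 (gather 3 nickel): brick=7 iron=4 nickel=3
After 16 (craft bellows): bellows=4 brick=3
After 17 (gather 1 iron): bellows=4 brick=3 iron=1
After 18 (gather 1 nickel): bellows=4 brick=3 iron=1 nickel=1
After 19 (consume 4 bellows): brick=3 iron=1 nickel=1
After 20 (craft brick): brick=4 iron=1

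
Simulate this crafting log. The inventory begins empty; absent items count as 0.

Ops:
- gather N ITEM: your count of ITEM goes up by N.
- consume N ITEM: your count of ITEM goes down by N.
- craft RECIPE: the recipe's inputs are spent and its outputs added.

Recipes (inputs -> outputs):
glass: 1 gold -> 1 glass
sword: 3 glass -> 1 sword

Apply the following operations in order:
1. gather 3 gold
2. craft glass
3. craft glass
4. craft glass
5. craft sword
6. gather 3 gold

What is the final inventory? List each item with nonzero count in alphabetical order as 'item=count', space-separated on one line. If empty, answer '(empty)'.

After 1 (gather 3 gold): gold=3
After 2 (craft glass): glass=1 gold=2
After 3 (craft glass): glass=2 gold=1
After 4 (craft glass): glass=3
After 5 (craft sword): sword=1
After 6 (gather 3 gold): gold=3 sword=1

Answer: gold=3 sword=1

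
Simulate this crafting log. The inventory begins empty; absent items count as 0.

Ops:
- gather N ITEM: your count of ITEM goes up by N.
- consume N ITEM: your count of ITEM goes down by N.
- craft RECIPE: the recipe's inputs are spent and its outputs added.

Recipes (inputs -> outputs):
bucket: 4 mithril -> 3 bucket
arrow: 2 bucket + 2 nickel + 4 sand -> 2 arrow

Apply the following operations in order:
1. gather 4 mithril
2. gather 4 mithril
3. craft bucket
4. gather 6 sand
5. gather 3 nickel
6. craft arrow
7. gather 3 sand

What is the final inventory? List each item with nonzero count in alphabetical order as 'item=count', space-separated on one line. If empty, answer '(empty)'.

Answer: arrow=2 bucket=1 mithril=4 nickel=1 sand=5

Derivation:
After 1 (gather 4 mithril): mithril=4
After 2 (gather 4 mithril): mithril=8
After 3 (craft bucket): bucket=3 mithril=4
After 4 (gather 6 sand): bucket=3 mithril=4 sand=6
After 5 (gather 3 nickel): bucket=3 mithril=4 nickel=3 sand=6
After 6 (craft arrow): arrow=2 bucket=1 mithril=4 nickel=1 sand=2
After 7 (gather 3 sand): arrow=2 bucket=1 mithril=4 nickel=1 sand=5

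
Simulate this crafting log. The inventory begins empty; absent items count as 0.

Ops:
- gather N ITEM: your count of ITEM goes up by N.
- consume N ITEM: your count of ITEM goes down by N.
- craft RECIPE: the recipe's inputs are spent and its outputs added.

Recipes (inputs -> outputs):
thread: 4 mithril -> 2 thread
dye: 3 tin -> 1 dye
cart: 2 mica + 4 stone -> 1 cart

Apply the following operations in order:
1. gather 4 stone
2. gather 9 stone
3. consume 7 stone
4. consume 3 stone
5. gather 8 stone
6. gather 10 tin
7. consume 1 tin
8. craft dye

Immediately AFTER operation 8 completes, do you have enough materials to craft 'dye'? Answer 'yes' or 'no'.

Answer: yes

Derivation:
After 1 (gather 4 stone): stone=4
After 2 (gather 9 stone): stone=13
After 3 (consume 7 stone): stone=6
After 4 (consume 3 stone): stone=3
After 5 (gather 8 stone): stone=11
After 6 (gather 10 tin): stone=11 tin=10
After 7 (consume 1 tin): stone=11 tin=9
After 8 (craft dye): dye=1 stone=11 tin=6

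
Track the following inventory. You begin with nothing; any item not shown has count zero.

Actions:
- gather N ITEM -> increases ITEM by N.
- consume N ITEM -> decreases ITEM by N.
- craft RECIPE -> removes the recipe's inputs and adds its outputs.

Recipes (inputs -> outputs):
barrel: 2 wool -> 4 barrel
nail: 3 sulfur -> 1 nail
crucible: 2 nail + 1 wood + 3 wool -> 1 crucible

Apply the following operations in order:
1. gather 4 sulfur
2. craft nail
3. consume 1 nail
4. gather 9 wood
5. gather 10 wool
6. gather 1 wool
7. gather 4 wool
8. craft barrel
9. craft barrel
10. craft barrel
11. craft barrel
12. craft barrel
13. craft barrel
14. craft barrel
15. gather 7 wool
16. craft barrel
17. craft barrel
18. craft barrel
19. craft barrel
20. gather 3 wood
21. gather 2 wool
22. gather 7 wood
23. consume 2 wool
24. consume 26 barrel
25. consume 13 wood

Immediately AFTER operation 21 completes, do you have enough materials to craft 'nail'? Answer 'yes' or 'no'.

After 1 (gather 4 sulfur): sulfur=4
After 2 (craft nail): nail=1 sulfur=1
After 3 (consume 1 nail): sulfur=1
After 4 (gather 9 wood): sulfur=1 wood=9
After 5 (gather 10 wool): sulfur=1 wood=9 wool=10
After 6 (gather 1 wool): sulfur=1 wood=9 wool=11
After 7 (gather 4 wool): sulfur=1 wood=9 wool=15
After 8 (craft barrel): barrel=4 sulfur=1 wood=9 wool=13
After 9 (craft barrel): barrel=8 sulfur=1 wood=9 wool=11
After 10 (craft barrel): barrel=12 sulfur=1 wood=9 wool=9
After 11 (craft barrel): barrel=16 sulfur=1 wood=9 wool=7
After 12 (craft barrel): barrel=20 sulfur=1 wood=9 wool=5
After 13 (craft barrel): barrel=24 sulfur=1 wood=9 wool=3
After 14 (craft barrel): barrel=28 sulfur=1 wood=9 wool=1
After 15 (gather 7 wool): barrel=28 sulfur=1 wood=9 wool=8
After 16 (craft barrel): barrel=32 sulfur=1 wood=9 wool=6
After 17 (craft barrel): barrel=36 sulfur=1 wood=9 wool=4
After 18 (craft barrel): barrel=40 sulfur=1 wood=9 wool=2
After 19 (craft barrel): barrel=44 sulfur=1 wood=9
After 20 (gather 3 wood): barrel=44 sulfur=1 wood=12
After 21 (gather 2 wool): barrel=44 sulfur=1 wood=12 wool=2

Answer: no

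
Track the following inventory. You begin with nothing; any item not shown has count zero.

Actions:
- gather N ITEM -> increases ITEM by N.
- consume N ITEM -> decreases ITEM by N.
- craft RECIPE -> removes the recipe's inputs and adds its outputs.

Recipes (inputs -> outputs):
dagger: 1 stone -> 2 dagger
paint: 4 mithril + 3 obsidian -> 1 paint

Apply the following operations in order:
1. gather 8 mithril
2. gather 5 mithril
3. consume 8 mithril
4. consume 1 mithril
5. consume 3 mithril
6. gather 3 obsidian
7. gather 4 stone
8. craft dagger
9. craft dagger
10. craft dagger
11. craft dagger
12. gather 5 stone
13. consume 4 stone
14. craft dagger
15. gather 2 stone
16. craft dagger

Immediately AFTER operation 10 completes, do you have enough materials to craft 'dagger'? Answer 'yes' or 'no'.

Answer: yes

Derivation:
After 1 (gather 8 mithril): mithril=8
After 2 (gather 5 mithril): mithril=13
After 3 (consume 8 mithril): mithril=5
After 4 (consume 1 mithril): mithril=4
After 5 (consume 3 mithril): mithril=1
After 6 (gather 3 obsidian): mithril=1 obsidian=3
After 7 (gather 4 stone): mithril=1 obsidian=3 stone=4
After 8 (craft dagger): dagger=2 mithril=1 obsidian=3 stone=3
After 9 (craft dagger): dagger=4 mithril=1 obsidian=3 stone=2
After 10 (craft dagger): dagger=6 mithril=1 obsidian=3 stone=1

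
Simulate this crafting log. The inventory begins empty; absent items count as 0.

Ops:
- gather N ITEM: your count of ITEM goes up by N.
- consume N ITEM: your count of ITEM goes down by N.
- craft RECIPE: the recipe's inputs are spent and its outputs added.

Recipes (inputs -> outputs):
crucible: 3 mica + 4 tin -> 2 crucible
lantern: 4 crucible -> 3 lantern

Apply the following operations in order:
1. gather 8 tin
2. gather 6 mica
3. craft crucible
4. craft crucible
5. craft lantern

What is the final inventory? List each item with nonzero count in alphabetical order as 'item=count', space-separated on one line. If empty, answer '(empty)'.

Answer: lantern=3

Derivation:
After 1 (gather 8 tin): tin=8
After 2 (gather 6 mica): mica=6 tin=8
After 3 (craft crucible): crucible=2 mica=3 tin=4
After 4 (craft crucible): crucible=4
After 5 (craft lantern): lantern=3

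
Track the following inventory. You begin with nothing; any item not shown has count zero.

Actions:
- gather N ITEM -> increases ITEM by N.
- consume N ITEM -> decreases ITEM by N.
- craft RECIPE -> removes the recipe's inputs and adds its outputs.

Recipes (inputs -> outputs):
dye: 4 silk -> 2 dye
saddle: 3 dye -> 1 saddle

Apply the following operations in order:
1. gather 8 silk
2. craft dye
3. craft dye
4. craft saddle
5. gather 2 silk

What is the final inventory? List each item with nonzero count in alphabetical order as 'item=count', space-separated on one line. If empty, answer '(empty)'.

Answer: dye=1 saddle=1 silk=2

Derivation:
After 1 (gather 8 silk): silk=8
After 2 (craft dye): dye=2 silk=4
After 3 (craft dye): dye=4
After 4 (craft saddle): dye=1 saddle=1
After 5 (gather 2 silk): dye=1 saddle=1 silk=2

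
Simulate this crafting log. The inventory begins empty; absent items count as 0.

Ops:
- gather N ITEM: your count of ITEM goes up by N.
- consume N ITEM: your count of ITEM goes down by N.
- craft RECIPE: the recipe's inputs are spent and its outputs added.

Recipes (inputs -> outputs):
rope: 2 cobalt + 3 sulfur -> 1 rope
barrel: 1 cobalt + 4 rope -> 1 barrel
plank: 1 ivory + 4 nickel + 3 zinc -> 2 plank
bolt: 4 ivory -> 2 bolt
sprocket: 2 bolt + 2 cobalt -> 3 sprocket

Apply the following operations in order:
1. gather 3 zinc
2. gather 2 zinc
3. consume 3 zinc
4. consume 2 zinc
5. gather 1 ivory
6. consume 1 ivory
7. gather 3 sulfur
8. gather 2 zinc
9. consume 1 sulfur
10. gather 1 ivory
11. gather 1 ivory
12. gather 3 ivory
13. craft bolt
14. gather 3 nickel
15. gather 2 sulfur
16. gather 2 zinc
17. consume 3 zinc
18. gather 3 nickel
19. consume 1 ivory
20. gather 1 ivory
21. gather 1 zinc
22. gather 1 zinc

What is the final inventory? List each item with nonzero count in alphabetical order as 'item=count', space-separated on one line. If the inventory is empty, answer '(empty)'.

After 1 (gather 3 zinc): zinc=3
After 2 (gather 2 zinc): zinc=5
After 3 (consume 3 zinc): zinc=2
After 4 (consume 2 zinc): (empty)
After 5 (gather 1 ivory): ivory=1
After 6 (consume 1 ivory): (empty)
After 7 (gather 3 sulfur): sulfur=3
After 8 (gather 2 zinc): sulfur=3 zinc=2
After 9 (consume 1 sulfur): sulfur=2 zinc=2
After 10 (gather 1 ivory): ivory=1 sulfur=2 zinc=2
After 11 (gather 1 ivory): ivory=2 sulfur=2 zinc=2
After 12 (gather 3 ivory): ivory=5 sulfur=2 zinc=2
After 13 (craft bolt): bolt=2 ivory=1 sulfur=2 zinc=2
After 14 (gather 3 nickel): bolt=2 ivory=1 nickel=3 sulfur=2 zinc=2
After 15 (gather 2 sulfur): bolt=2 ivory=1 nickel=3 sulfur=4 zinc=2
After 16 (gather 2 zinc): bolt=2 ivory=1 nickel=3 sulfur=4 zinc=4
After 17 (consume 3 zinc): bolt=2 ivory=1 nickel=3 sulfur=4 zinc=1
After 18 (gather 3 nickel): bolt=2 ivory=1 nickel=6 sulfur=4 zinc=1
After 19 (consume 1 ivory): bolt=2 nickel=6 sulfur=4 zinc=1
After 20 (gather 1 ivory): bolt=2 ivory=1 nickel=6 sulfur=4 zinc=1
After 21 (gather 1 zinc): bolt=2 ivory=1 nickel=6 sulfur=4 zinc=2
After 22 (gather 1 zinc): bolt=2 ivory=1 nickel=6 sulfur=4 zinc=3

Answer: bolt=2 ivory=1 nickel=6 sulfur=4 zinc=3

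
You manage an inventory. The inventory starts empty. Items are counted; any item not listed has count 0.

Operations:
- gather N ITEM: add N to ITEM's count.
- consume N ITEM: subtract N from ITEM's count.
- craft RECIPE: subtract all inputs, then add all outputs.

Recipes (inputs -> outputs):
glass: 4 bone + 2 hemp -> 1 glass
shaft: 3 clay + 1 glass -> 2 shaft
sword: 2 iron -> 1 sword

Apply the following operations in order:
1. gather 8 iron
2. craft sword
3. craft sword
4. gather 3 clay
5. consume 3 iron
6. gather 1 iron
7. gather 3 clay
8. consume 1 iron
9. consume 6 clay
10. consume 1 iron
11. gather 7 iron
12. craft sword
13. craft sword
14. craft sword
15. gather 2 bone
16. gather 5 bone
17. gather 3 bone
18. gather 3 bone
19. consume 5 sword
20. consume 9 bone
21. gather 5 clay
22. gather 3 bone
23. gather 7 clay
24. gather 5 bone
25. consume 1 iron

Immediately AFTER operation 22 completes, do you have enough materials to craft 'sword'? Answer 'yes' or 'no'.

Answer: no

Derivation:
After 1 (gather 8 iron): iron=8
After 2 (craft sword): iron=6 sword=1
After 3 (craft sword): iron=4 sword=2
After 4 (gather 3 clay): clay=3 iron=4 sword=2
After 5 (consume 3 iron): clay=3 iron=1 sword=2
After 6 (gather 1 iron): clay=3 iron=2 sword=2
After 7 (gather 3 clay): clay=6 iron=2 sword=2
After 8 (consume 1 iron): clay=6 iron=1 sword=2
After 9 (consume 6 clay): iron=1 sword=2
After 10 (consume 1 iron): sword=2
After 11 (gather 7 iron): iron=7 sword=2
After 12 (craft sword): iron=5 sword=3
After 13 (craft sword): iron=3 sword=4
After 14 (craft sword): iron=1 sword=5
After 15 (gather 2 bone): bone=2 iron=1 sword=5
After 16 (gather 5 bone): bone=7 iron=1 sword=5
After 17 (gather 3 bone): bone=10 iron=1 sword=5
After 18 (gather 3 bone): bone=13 iron=1 sword=5
After 19 (consume 5 sword): bone=13 iron=1
After 20 (consume 9 bone): bone=4 iron=1
After 21 (gather 5 clay): bone=4 clay=5 iron=1
After 22 (gather 3 bone): bone=7 clay=5 iron=1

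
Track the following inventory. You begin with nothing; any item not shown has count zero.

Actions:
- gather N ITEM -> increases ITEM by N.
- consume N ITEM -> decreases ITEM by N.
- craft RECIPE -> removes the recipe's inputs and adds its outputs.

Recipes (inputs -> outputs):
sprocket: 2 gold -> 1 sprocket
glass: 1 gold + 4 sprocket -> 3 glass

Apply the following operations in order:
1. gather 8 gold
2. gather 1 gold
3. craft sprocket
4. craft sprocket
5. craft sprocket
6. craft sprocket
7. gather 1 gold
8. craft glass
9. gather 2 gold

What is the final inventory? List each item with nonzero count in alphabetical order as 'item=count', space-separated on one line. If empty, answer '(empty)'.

After 1 (gather 8 gold): gold=8
After 2 (gather 1 gold): gold=9
After 3 (craft sprocket): gold=7 sprocket=1
After 4 (craft sprocket): gold=5 sprocket=2
After 5 (craft sprocket): gold=3 sprocket=3
After 6 (craft sprocket): gold=1 sprocket=4
After 7 (gather 1 gold): gold=2 sprocket=4
After 8 (craft glass): glass=3 gold=1
After 9 (gather 2 gold): glass=3 gold=3

Answer: glass=3 gold=3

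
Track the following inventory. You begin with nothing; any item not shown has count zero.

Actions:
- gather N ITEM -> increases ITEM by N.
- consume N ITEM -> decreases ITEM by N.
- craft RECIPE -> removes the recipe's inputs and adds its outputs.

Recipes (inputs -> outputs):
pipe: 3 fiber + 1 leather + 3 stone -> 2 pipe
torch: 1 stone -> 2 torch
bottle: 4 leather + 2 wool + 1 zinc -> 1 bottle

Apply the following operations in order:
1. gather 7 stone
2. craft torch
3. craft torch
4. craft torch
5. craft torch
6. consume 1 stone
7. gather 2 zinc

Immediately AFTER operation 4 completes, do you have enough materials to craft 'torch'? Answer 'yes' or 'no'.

After 1 (gather 7 stone): stone=7
After 2 (craft torch): stone=6 torch=2
After 3 (craft torch): stone=5 torch=4
After 4 (craft torch): stone=4 torch=6

Answer: yes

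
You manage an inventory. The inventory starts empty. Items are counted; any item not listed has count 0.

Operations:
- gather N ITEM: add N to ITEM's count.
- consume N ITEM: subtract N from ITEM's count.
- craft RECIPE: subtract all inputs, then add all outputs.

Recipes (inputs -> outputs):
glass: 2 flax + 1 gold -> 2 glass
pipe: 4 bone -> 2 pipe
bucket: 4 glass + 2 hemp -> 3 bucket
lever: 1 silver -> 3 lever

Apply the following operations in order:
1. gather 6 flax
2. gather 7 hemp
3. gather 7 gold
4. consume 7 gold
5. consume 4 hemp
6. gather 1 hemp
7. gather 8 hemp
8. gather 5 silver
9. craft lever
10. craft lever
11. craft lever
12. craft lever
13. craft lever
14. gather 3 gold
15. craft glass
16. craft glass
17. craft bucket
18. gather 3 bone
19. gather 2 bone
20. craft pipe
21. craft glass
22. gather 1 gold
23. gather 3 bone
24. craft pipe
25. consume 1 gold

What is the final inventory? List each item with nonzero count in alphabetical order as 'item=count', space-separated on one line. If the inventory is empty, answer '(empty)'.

Answer: bucket=3 glass=2 hemp=10 lever=15 pipe=4

Derivation:
After 1 (gather 6 flax): flax=6
After 2 (gather 7 hemp): flax=6 hemp=7
After 3 (gather 7 gold): flax=6 gold=7 hemp=7
After 4 (consume 7 gold): flax=6 hemp=7
After 5 (consume 4 hemp): flax=6 hemp=3
After 6 (gather 1 hemp): flax=6 hemp=4
After 7 (gather 8 hemp): flax=6 hemp=12
After 8 (gather 5 silver): flax=6 hemp=12 silver=5
After 9 (craft lever): flax=6 hemp=12 lever=3 silver=4
After 10 (craft lever): flax=6 hemp=12 lever=6 silver=3
After 11 (craft lever): flax=6 hemp=12 lever=9 silver=2
After 12 (craft lever): flax=6 hemp=12 lever=12 silver=1
After 13 (craft lever): flax=6 hemp=12 lever=15
After 14 (gather 3 gold): flax=6 gold=3 hemp=12 lever=15
After 15 (craft glass): flax=4 glass=2 gold=2 hemp=12 lever=15
After 16 (craft glass): flax=2 glass=4 gold=1 hemp=12 lever=15
After 17 (craft bucket): bucket=3 flax=2 gold=1 hemp=10 lever=15
After 18 (gather 3 bone): bone=3 bucket=3 flax=2 gold=1 hemp=10 lever=15
After 19 (gather 2 bone): bone=5 bucket=3 flax=2 gold=1 hemp=10 lever=15
After 20 (craft pipe): bone=1 bucket=3 flax=2 gold=1 hemp=10 lever=15 pipe=2
After 21 (craft glass): bone=1 bucket=3 glass=2 hemp=10 lever=15 pipe=2
After 22 (gather 1 gold): bone=1 bucket=3 glass=2 gold=1 hemp=10 lever=15 pipe=2
After 23 (gather 3 bone): bone=4 bucket=3 glass=2 gold=1 hemp=10 lever=15 pipe=2
After 24 (craft pipe): bucket=3 glass=2 gold=1 hemp=10 lever=15 pipe=4
After 25 (consume 1 gold): bucket=3 glass=2 hemp=10 lever=15 pipe=4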